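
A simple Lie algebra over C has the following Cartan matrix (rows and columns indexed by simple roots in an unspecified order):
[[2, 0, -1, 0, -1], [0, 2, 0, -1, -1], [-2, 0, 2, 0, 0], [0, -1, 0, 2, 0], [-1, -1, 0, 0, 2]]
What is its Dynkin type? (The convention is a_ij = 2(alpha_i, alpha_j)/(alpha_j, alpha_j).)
C5

The matrix has rank 5 with 2's on the diagonal. Reading the off-diagonal entries as Dynkin edges (a single edge where a_ij = a_ji = -1; a double or triple edge where a_ij * a_ji = 2 or 3), the diagram is a chain of 5 nodes with a double edge at one end; the terminal node there is the unique long simple root (C_5). One simple-root ordering that puts it in standard form is (alpha_4, alpha_2, alpha_5, alpha_1, alpha_3). So the algebra is type C_5, i.e. sp(10).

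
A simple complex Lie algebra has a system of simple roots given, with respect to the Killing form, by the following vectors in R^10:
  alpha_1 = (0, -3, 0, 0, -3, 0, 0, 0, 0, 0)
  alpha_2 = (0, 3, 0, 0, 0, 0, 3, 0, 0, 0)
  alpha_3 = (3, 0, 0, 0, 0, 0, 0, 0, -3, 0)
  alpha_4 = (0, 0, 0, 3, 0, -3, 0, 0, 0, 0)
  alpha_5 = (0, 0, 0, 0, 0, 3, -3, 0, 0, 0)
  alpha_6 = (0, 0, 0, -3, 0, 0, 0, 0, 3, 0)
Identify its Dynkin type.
A6

Compute the Cartan integers a_ij = 2(alpha_i, alpha_j)/(alpha_j, alpha_j); the resulting 6x6 Cartan matrix is
[[2, -1, 0, 0, 0, 0], [-1, 2, 0, 0, -1, 0], [0, 0, 2, 0, 0, -1], [0, 0, 0, 2, -1, -1], [0, -1, 0, -1, 2, 0], [0, 0, -1, -1, 0, 2]].
All simple roots have the same length, so the diagram is simply laced. The associated Dynkin diagram is a chain of 6 nodes with single edges (A_6), so the type is A_6 (the algebra sl(7)).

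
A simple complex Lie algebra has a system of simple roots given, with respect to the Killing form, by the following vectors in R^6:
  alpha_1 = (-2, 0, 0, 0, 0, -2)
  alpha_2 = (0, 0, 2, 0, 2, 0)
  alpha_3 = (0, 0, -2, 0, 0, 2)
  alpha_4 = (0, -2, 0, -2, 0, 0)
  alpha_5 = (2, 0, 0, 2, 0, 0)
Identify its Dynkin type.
Compute the Cartan integers a_ij = 2(alpha_i, alpha_j)/(alpha_j, alpha_j); the resulting 5x5 Cartan matrix is
[[2, 0, -1, 0, -1], [0, 2, -1, 0, 0], [-1, -1, 2, 0, 0], [0, 0, 0, 2, -1], [-1, 0, 0, -1, 2]].
All simple roots have the same length, so the diagram is simply laced. The associated Dynkin diagram is a chain of 5 nodes with single edges (A_5), so the type is A_5 (the algebra sl(6)).

A_5 (sl(6))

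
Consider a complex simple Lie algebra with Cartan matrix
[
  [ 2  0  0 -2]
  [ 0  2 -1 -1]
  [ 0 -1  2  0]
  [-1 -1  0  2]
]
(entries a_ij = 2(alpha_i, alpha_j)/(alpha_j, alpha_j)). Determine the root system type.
C4

The matrix has rank 4 with 2's on the diagonal. Reading the off-diagonal entries as Dynkin edges (a single edge where a_ij = a_ji = -1; a double or triple edge where a_ij * a_ji = 2 or 3), the diagram is a chain of 4 nodes with a double edge at one end; the terminal node there is the unique long simple root (C_4). One simple-root ordering that puts it in standard form is (alpha_3, alpha_2, alpha_4, alpha_1). So the algebra is type C_4, i.e. sp(8).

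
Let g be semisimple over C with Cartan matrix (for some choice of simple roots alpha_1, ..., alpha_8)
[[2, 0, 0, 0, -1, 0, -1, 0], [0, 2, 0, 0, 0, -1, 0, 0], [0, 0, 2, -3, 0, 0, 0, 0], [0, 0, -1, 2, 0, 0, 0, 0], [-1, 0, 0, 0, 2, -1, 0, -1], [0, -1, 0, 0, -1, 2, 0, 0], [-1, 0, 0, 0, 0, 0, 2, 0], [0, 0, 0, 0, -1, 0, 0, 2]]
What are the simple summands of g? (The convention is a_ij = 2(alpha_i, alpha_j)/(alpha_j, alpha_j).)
The diagram associated to this matrix has two connected components: the simple roots {alpha_1, alpha_2, alpha_5, alpha_6, alpha_7, alpha_8} form a chain of 5 nodes with one extra node attached to the third node from one end (E_6), and {alpha_3, alpha_4} form two nodes joined by a triple edge (G_2). A semisimple Lie algebra decomposes uniquely as the direct sum of simple ideals, one per connected component of its Dynkin diagram, so g ≅ E_6 ⊕ G_2 (dimension 78 + 14 = 92).

E6 + G2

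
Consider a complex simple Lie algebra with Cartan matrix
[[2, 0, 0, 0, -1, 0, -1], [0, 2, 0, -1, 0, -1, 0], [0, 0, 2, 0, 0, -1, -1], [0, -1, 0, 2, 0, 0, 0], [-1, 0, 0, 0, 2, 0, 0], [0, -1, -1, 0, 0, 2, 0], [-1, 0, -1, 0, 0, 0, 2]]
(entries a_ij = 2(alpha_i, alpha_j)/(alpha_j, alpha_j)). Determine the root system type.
The matrix has rank 7 with 2's on the diagonal. Reading the off-diagonal entries as Dynkin edges (a single edge where a_ij = a_ji = -1; a double or triple edge where a_ij * a_ji = 2 or 3), the diagram is a chain of 7 nodes with single edges (A_7). One simple-root ordering that puts it in standard form is (alpha_5, alpha_1, alpha_7, alpha_3, alpha_6, alpha_2, alpha_4). So the algebra is type A_7, i.e. sl(8).

A_7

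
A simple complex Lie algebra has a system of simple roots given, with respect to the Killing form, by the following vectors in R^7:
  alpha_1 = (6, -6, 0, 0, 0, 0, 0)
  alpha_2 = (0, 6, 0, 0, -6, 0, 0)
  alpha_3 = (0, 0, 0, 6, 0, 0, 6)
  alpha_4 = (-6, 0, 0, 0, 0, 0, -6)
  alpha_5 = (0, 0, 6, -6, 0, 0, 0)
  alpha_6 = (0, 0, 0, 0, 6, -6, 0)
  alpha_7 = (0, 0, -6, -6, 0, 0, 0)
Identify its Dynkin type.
D7

Compute the Cartan integers a_ij = 2(alpha_i, alpha_j)/(alpha_j, alpha_j); the resulting 7x7 Cartan matrix is
[[2, -1, 0, -1, 0, 0, 0], [-1, 2, 0, 0, 0, -1, 0], [0, 0, 2, -1, -1, 0, -1], [-1, 0, -1, 2, 0, 0, 0], [0, 0, -1, 0, 2, 0, 0], [0, -1, 0, 0, 0, 2, 0], [0, 0, -1, 0, 0, 0, 2]].
All simple roots have the same length, so the diagram is simply laced. The associated Dynkin diagram is a chain of 5 nodes with a fork of two nodes at one end (D_7), so the type is D_7 (the algebra so(14)).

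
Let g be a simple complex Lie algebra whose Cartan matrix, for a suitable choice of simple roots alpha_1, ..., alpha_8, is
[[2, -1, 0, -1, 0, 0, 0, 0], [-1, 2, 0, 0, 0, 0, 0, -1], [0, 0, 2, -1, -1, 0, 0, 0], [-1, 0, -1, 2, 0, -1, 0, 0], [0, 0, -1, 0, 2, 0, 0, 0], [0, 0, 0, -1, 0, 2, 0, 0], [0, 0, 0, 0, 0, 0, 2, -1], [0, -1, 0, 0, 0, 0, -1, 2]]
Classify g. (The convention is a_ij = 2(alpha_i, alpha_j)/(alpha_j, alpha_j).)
The matrix has rank 8 with 2's on the diagonal. Reading the off-diagonal entries as Dynkin edges (a single edge where a_ij = a_ji = -1; a double or triple edge where a_ij * a_ji = 2 or 3), the diagram is a chain of 7 nodes with one extra node attached to the third node from one end (E_8). One simple-root ordering that puts it in standard form is (alpha_5, alpha_6, alpha_3, alpha_4, alpha_1, alpha_2, alpha_8, alpha_7). So the algebra is type E_8.

E_8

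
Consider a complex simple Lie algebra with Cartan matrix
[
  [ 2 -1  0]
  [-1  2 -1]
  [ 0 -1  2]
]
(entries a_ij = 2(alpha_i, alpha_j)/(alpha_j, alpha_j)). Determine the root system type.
The matrix has rank 3 with 2's on the diagonal. Reading the off-diagonal entries as Dynkin edges (a single edge where a_ij = a_ji = -1; a double or triple edge where a_ij * a_ji = 2 or 3), the diagram is a chain of 3 nodes with single edges (A_3). One simple-root ordering that puts it in standard form is (alpha_3, alpha_2, alpha_1). So the algebra is type A_3, i.e. sl(4).

A3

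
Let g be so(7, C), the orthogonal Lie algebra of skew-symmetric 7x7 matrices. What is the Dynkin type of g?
This is so(7) with 7 odd, which has dimension 7(7-1)/2 = 21 and rank (7-1)/2 = 3. In the classification of classical Lie algebras, the orthogonal algebra so(2n+1) in an odd number of variables has type B_n; here n = 3, so the Dynkin diagram is a chain of 3 nodes with a double edge at one end; the terminal node there is the unique short simple root (B_3). Hence the type is B_3.

B_3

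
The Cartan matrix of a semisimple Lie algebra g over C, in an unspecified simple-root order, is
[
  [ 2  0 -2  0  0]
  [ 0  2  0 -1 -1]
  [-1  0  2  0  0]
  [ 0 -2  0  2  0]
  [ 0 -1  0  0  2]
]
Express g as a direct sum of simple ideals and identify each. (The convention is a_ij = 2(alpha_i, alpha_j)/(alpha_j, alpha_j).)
The diagram associated to this matrix has two connected components: the simple roots {alpha_1, alpha_3} form a chain of 2 nodes with a double edge at one end; the terminal node there is the unique short simple root (B_2), and {alpha_2, alpha_4, alpha_5} form a chain of 3 nodes with a double edge at one end; the terminal node there is the unique long simple root (C_3). A semisimple Lie algebra decomposes uniquely as the direct sum of simple ideals, one per connected component of its Dynkin diagram, so g ≅ B_2 ⊕ C_3 (dimension 10 + 21 = 31).

B_2 (so(5)) ⊕ C_3 (sp(6))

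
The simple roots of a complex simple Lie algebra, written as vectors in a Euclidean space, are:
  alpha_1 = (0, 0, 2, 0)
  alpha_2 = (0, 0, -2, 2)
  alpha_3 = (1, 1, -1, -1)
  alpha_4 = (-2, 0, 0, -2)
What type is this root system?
Compute the Cartan integers a_ij = 2(alpha_i, alpha_j)/(alpha_j, alpha_j); the resulting 4x4 Cartan matrix is
[[2, -1, -1, 0], [-2, 2, 0, -1], [-1, 0, 2, 0], [0, -1, 0, 2]].
The roots have two lengths (squared-length ratio 2:1); the short ones are alpha_{1,3}. The associated Dynkin diagram is a chain of 4 nodes with a double edge between the middle two (F_4), so the type is F_4.

F_4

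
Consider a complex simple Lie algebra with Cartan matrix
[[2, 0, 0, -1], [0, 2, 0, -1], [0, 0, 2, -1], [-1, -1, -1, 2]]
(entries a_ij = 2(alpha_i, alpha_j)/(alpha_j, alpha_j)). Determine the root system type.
The matrix has rank 4 with 2's on the diagonal. Reading the off-diagonal entries as Dynkin edges (a single edge where a_ij = a_ji = -1; a double or triple edge where a_ij * a_ji = 2 or 3), the diagram is a chain of 2 nodes with a fork of two nodes at one end (D_4). One simple-root ordering that puts it in standard form is (alpha_1, alpha_4, alpha_2, alpha_3). So the algebra is type D_4, i.e. so(8).

D_4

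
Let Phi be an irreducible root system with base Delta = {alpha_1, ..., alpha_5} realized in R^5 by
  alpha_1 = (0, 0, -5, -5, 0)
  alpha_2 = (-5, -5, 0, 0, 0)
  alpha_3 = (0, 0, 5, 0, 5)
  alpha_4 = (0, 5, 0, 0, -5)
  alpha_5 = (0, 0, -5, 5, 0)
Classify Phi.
D_5 (so(10))

Compute the Cartan integers a_ij = 2(alpha_i, alpha_j)/(alpha_j, alpha_j); the resulting 5x5 Cartan matrix is
[[2, 0, -1, 0, 0], [0, 2, 0, -1, 0], [-1, 0, 2, -1, -1], [0, -1, -1, 2, 0], [0, 0, -1, 0, 2]].
All simple roots have the same length, so the diagram is simply laced. The associated Dynkin diagram is a chain of 3 nodes with a fork of two nodes at one end (D_5), so the type is D_5 (the algebra so(10)).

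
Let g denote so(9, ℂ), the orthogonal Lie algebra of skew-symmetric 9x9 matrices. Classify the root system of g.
B_4 (so(9))

This is so(9) with 9 odd, which has dimension 9(9-1)/2 = 36 and rank (9-1)/2 = 4. In the classification of classical Lie algebras, the orthogonal algebra so(2n+1) in an odd number of variables has type B_n; here n = 4, so the Dynkin diagram is a chain of 4 nodes with a double edge at one end; the terminal node there is the unique short simple root (B_4). Hence the type is B_4.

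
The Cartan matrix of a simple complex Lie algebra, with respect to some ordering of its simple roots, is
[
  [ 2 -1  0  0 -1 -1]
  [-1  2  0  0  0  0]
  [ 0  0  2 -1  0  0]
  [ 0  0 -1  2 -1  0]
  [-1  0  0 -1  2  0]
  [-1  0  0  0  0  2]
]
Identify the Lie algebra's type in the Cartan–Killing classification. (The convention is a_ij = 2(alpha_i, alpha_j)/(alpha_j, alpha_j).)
The matrix has rank 6 with 2's on the diagonal. Reading the off-diagonal entries as Dynkin edges (a single edge where a_ij = a_ji = -1; a double or triple edge where a_ij * a_ji = 2 or 3), the diagram is a chain of 4 nodes with a fork of two nodes at one end (D_6). One simple-root ordering that puts it in standard form is (alpha_3, alpha_4, alpha_5, alpha_1, alpha_6, alpha_2). So the algebra is type D_6, i.e. so(12).

D6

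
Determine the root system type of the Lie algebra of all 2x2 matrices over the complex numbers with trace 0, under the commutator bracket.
type A_1

This is sl(2), which has dimension 2^2 - 1 = 3 and rank 2 - 1 = 1 (a Cartan subalgebra is the diagonal traceless matrices). In the classification of classical Lie algebras, the special linear algebra sl(n+1) has type A_n; here n = 1, so the Dynkin diagram is a chain of 1 nodes with single edges (A_1). Hence the type is A_1.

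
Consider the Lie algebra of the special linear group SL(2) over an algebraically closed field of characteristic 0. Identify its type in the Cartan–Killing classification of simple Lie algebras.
This is sl(2), which has dimension 2^2 - 1 = 3 and rank 2 - 1 = 1 (a Cartan subalgebra is the diagonal traceless matrices). In the classification of classical Lie algebras, the special linear algebra sl(n+1) has type A_n; here n = 1, so the Dynkin diagram is a chain of 1 nodes with single edges (A_1). Hence the type is A_1.

A1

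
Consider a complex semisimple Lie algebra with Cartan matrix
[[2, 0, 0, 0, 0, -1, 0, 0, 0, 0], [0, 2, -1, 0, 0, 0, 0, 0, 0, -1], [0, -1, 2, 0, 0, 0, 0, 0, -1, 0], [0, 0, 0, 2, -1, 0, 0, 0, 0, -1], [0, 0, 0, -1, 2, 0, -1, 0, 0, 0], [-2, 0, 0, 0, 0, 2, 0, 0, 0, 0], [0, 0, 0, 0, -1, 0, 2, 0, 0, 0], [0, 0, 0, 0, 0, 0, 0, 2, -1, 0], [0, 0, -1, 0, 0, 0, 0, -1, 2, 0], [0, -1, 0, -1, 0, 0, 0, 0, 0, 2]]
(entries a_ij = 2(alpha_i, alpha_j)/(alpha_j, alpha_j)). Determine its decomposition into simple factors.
A_8 ⊕ B_2

The diagram associated to this matrix has two connected components: the simple roots {alpha_2, alpha_3, alpha_4, alpha_5, alpha_7, alpha_8, alpha_9, alpha_10} form a chain of 8 nodes with single edges (A_8), and {alpha_1, alpha_6} form a chain of 2 nodes with a double edge at one end; the terminal node there is the unique short simple root (B_2). A semisimple Lie algebra decomposes uniquely as the direct sum of simple ideals, one per connected component of its Dynkin diagram, so g ≅ A_8 ⊕ B_2 (dimension 80 + 10 = 90).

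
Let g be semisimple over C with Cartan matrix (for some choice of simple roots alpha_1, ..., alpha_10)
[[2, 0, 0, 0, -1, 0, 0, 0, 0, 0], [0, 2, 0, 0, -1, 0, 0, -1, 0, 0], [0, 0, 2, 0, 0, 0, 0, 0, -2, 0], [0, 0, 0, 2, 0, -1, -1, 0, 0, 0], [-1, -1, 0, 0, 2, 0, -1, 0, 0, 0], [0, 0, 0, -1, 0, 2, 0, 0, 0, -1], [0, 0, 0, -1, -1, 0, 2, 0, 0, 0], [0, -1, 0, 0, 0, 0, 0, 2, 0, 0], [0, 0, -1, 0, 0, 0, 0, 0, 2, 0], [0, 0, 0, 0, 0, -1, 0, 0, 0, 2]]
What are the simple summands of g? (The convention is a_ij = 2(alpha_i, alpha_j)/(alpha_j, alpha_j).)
The diagram associated to this matrix has two connected components: the simple roots {alpha_3, alpha_9} form a chain of 2 nodes with a double edge at one end; the terminal node there is the unique short simple root (B_2), and {alpha_1, alpha_2, alpha_4, alpha_5, alpha_6, alpha_7, alpha_8, alpha_10} form a chain of 7 nodes with one extra node attached to the third node from one end (E_8). A semisimple Lie algebra decomposes uniquely as the direct sum of simple ideals, one per connected component of its Dynkin diagram, so g ≅ B_2 ⊕ E_8 (dimension 10 + 248 = 258).

B_2 (so(5)) + E_8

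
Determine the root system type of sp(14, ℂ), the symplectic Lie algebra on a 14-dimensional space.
C_7

This is sp(14), which has dimension 14(14+1)/2 = 105 and rank 14/2 = 7. In the classification of classical Lie algebras, the symplectic algebra sp(2n) has type C_n; here n = 7, so the Dynkin diagram is a chain of 7 nodes with a double edge at one end; the terminal node there is the unique long simple root (C_7). Hence the type is C_7.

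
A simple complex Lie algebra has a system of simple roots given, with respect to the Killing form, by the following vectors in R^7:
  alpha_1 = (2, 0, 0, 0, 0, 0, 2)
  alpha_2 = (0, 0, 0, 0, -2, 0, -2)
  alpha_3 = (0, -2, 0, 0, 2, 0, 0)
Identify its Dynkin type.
A3

Compute the Cartan integers a_ij = 2(alpha_i, alpha_j)/(alpha_j, alpha_j); the resulting 3x3 Cartan matrix is
[[2, -1, 0], [-1, 2, -1], [0, -1, 2]].
All simple roots have the same length, so the diagram is simply laced. The associated Dynkin diagram is a chain of 3 nodes with single edges (A_3), so the type is A_3 (the algebra sl(4)).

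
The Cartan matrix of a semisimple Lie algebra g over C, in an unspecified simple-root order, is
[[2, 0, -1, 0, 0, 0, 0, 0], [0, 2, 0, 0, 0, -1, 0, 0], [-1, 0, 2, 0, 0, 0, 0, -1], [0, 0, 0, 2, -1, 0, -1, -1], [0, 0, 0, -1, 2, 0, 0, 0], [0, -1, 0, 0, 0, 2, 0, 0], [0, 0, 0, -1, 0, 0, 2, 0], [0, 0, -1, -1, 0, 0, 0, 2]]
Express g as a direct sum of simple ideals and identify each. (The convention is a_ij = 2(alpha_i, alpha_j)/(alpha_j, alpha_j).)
A_2 + D_6

The diagram associated to this matrix has two connected components: the simple roots {alpha_2, alpha_6} form a chain of 2 nodes with single edges (A_2), and {alpha_1, alpha_3, alpha_4, alpha_5, alpha_7, alpha_8} form a chain of 4 nodes with a fork of two nodes at one end (D_6). A semisimple Lie algebra decomposes uniquely as the direct sum of simple ideals, one per connected component of its Dynkin diagram, so g ≅ A_2 ⊕ D_6 (dimension 8 + 66 = 74).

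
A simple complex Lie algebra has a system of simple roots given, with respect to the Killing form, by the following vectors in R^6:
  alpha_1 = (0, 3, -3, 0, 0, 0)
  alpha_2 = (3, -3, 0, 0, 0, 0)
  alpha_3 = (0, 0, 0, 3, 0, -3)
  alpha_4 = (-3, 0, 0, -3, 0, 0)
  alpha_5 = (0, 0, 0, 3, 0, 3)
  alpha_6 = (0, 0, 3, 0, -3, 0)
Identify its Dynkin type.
D_6 (so(12))

Compute the Cartan integers a_ij = 2(alpha_i, alpha_j)/(alpha_j, alpha_j); the resulting 6x6 Cartan matrix is
[[2, -1, 0, 0, 0, -1], [-1, 2, 0, -1, 0, 0], [0, 0, 2, -1, 0, 0], [0, -1, -1, 2, -1, 0], [0, 0, 0, -1, 2, 0], [-1, 0, 0, 0, 0, 2]].
All simple roots have the same length, so the diagram is simply laced. The associated Dynkin diagram is a chain of 4 nodes with a fork of two nodes at one end (D_6), so the type is D_6 (the algebra so(12)).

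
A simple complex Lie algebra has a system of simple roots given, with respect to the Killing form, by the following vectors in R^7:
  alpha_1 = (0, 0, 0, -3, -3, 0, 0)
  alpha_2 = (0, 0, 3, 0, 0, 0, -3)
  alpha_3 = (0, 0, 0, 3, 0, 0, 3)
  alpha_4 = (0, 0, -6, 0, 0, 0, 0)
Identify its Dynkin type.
Compute the Cartan integers a_ij = 2(alpha_i, alpha_j)/(alpha_j, alpha_j); the resulting 4x4 Cartan matrix is
[[2, 0, -1, 0], [0, 2, -1, -1], [-1, -1, 2, 0], [0, -2, 0, 2]].
The roots have two lengths (squared-length ratio 2:1); the short ones are alpha_{1,2,3}. The associated Dynkin diagram is a chain of 4 nodes with a double edge at one end; the terminal node there is the unique long simple root (C_4), so the type is C_4 (the algebra sp(8)).

type C_4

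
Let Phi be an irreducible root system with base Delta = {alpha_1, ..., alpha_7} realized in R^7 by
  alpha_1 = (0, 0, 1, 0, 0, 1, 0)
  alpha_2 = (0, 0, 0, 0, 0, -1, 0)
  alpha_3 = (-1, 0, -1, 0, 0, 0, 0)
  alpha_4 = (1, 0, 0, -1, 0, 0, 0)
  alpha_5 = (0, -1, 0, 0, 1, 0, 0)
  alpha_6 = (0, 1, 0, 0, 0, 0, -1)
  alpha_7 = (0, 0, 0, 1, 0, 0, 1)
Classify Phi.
Compute the Cartan integers a_ij = 2(alpha_i, alpha_j)/(alpha_j, alpha_j); the resulting 7x7 Cartan matrix is
[[2, -2, -1, 0, 0, 0, 0], [-1, 2, 0, 0, 0, 0, 0], [-1, 0, 2, -1, 0, 0, 0], [0, 0, -1, 2, 0, 0, -1], [0, 0, 0, 0, 2, -1, 0], [0, 0, 0, 0, -1, 2, -1], [0, 0, 0, -1, 0, -1, 2]].
The roots have two lengths (squared-length ratio 2:1); the short ones are alpha_{2}. The associated Dynkin diagram is a chain of 7 nodes with a double edge at one end; the terminal node there is the unique short simple root (B_7), so the type is B_7 (the algebra so(15)).

B_7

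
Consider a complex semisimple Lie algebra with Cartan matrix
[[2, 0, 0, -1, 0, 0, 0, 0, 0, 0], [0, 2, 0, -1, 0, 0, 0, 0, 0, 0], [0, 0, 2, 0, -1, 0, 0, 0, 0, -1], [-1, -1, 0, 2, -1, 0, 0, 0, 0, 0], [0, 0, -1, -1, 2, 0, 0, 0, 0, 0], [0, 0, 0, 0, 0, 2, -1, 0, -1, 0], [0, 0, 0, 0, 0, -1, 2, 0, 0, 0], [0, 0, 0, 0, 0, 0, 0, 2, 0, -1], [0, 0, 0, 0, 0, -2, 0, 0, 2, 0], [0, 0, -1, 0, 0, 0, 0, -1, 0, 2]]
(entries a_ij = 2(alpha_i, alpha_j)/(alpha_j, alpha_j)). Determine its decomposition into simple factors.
The diagram associated to this matrix has two connected components: the simple roots {alpha_6, alpha_7, alpha_9} form a chain of 3 nodes with a double edge at one end; the terminal node there is the unique long simple root (C_3), and {alpha_1, alpha_2, alpha_3, alpha_4, alpha_5, alpha_8, alpha_10} form a chain of 5 nodes with a fork of two nodes at one end (D_7). A semisimple Lie algebra decomposes uniquely as the direct sum of simple ideals, one per connected component of its Dynkin diagram, so g ≅ C_3 ⊕ D_7 (dimension 21 + 91 = 112).

C3 ⊕ D7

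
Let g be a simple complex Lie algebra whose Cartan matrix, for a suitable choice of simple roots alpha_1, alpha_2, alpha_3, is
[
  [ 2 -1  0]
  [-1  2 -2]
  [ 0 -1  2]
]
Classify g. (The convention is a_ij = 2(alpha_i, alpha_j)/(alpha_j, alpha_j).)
B_3 (so(7))

The matrix has rank 3 with 2's on the diagonal. Reading the off-diagonal entries as Dynkin edges (a single edge where a_ij = a_ji = -1; a double or triple edge where a_ij * a_ji = 2 or 3), the diagram is a chain of 3 nodes with a double edge at one end; the terminal node there is the unique short simple root (B_3). One simple-root ordering that puts it in standard form is (alpha_1, alpha_2, alpha_3). So the algebra is type B_3, i.e. so(7).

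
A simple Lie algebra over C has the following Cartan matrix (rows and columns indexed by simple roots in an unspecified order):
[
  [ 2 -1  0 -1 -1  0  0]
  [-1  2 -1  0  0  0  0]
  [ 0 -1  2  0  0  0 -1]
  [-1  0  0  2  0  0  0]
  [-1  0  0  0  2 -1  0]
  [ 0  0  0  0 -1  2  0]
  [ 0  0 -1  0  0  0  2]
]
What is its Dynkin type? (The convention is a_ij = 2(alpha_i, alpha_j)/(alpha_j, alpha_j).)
The matrix has rank 7 with 2's on the diagonal. Reading the off-diagonal entries as Dynkin edges (a single edge where a_ij = a_ji = -1; a double or triple edge where a_ij * a_ji = 2 or 3), the diagram is a chain of 6 nodes with one extra node attached to the third node from one end (E_7). One simple-root ordering that puts it in standard form is (alpha_6, alpha_4, alpha_5, alpha_1, alpha_2, alpha_3, alpha_7). So the algebra is type E_7.

E_7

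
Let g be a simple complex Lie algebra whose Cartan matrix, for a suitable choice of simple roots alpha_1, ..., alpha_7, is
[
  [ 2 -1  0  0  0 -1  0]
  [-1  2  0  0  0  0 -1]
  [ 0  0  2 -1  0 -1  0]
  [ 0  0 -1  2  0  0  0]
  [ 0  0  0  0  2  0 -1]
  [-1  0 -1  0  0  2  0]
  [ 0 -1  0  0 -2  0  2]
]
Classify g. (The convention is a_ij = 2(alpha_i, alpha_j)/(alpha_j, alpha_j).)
B_7

The matrix has rank 7 with 2's on the diagonal. Reading the off-diagonal entries as Dynkin edges (a single edge where a_ij = a_ji = -1; a double or triple edge where a_ij * a_ji = 2 or 3), the diagram is a chain of 7 nodes with a double edge at one end; the terminal node there is the unique short simple root (B_7). One simple-root ordering that puts it in standard form is (alpha_4, alpha_3, alpha_6, alpha_1, alpha_2, alpha_7, alpha_5). So the algebra is type B_7, i.e. so(15).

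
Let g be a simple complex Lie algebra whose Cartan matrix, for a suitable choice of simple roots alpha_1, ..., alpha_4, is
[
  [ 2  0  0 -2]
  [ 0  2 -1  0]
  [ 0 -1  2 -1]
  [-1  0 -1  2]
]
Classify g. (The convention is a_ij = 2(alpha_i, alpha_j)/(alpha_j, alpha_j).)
The matrix has rank 4 with 2's on the diagonal. Reading the off-diagonal entries as Dynkin edges (a single edge where a_ij = a_ji = -1; a double or triple edge where a_ij * a_ji = 2 or 3), the diagram is a chain of 4 nodes with a double edge at one end; the terminal node there is the unique long simple root (C_4). One simple-root ordering that puts it in standard form is (alpha_2, alpha_3, alpha_4, alpha_1). So the algebra is type C_4, i.e. sp(8).

C_4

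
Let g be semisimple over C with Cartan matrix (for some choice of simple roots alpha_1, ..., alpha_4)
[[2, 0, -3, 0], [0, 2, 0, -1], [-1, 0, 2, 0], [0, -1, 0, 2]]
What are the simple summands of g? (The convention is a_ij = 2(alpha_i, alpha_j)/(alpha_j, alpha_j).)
The diagram associated to this matrix has two connected components: the simple roots {alpha_2, alpha_4} form a chain of 2 nodes with single edges (A_2), and {alpha_1, alpha_3} form two nodes joined by a triple edge (G_2). A semisimple Lie algebra decomposes uniquely as the direct sum of simple ideals, one per connected component of its Dynkin diagram, so g ≅ A_2 ⊕ G_2 (dimension 8 + 14 = 22).

type A_2 + type G_2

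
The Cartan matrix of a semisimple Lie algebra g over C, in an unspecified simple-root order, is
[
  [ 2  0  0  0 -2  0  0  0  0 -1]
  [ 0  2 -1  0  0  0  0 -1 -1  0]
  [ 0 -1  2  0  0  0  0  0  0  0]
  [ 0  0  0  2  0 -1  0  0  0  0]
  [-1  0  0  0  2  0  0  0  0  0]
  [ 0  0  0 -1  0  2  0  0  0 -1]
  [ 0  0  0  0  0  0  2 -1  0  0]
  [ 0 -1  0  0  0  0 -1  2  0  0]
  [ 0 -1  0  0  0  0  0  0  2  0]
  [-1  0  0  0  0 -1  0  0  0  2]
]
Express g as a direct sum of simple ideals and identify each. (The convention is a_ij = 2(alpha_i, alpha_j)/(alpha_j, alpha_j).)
The diagram associated to this matrix has two connected components: the simple roots {alpha_1, alpha_4, alpha_5, alpha_6, alpha_10} form a chain of 5 nodes with a double edge at one end; the terminal node there is the unique short simple root (B_5), and {alpha_2, alpha_3, alpha_7, alpha_8, alpha_9} form a chain of 3 nodes with a fork of two nodes at one end (D_5). A semisimple Lie algebra decomposes uniquely as the direct sum of simple ideals, one per connected component of its Dynkin diagram, so g ≅ B_5 ⊕ D_5 (dimension 55 + 45 = 100).

B_5 + D_5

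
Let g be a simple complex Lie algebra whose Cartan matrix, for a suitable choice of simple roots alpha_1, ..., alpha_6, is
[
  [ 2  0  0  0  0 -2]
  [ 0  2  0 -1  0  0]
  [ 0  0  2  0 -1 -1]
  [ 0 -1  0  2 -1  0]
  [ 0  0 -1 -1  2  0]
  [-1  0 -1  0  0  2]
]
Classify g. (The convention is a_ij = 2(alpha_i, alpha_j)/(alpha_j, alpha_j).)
The matrix has rank 6 with 2's on the diagonal. Reading the off-diagonal entries as Dynkin edges (a single edge where a_ij = a_ji = -1; a double or triple edge where a_ij * a_ji = 2 or 3), the diagram is a chain of 6 nodes with a double edge at one end; the terminal node there is the unique long simple root (C_6). One simple-root ordering that puts it in standard form is (alpha_2, alpha_4, alpha_5, alpha_3, alpha_6, alpha_1). So the algebra is type C_6, i.e. sp(12).

C_6 (sp(12))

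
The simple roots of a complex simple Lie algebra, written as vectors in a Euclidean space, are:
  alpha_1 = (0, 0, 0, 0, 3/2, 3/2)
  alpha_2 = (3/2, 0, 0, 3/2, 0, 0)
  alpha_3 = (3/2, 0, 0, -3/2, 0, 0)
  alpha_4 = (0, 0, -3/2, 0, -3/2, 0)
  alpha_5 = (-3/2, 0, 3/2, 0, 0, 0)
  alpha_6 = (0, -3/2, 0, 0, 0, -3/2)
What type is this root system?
Compute the Cartan integers a_ij = 2(alpha_i, alpha_j)/(alpha_j, alpha_j); the resulting 6x6 Cartan matrix is
[[2, 0, 0, -1, 0, -1], [0, 2, 0, 0, -1, 0], [0, 0, 2, 0, -1, 0], [-1, 0, 0, 2, -1, 0], [0, -1, -1, -1, 2, 0], [-1, 0, 0, 0, 0, 2]].
All simple roots have the same length, so the diagram is simply laced. The associated Dynkin diagram is a chain of 4 nodes with a fork of two nodes at one end (D_6), so the type is D_6 (the algebra so(12)).

D_6 (so(12))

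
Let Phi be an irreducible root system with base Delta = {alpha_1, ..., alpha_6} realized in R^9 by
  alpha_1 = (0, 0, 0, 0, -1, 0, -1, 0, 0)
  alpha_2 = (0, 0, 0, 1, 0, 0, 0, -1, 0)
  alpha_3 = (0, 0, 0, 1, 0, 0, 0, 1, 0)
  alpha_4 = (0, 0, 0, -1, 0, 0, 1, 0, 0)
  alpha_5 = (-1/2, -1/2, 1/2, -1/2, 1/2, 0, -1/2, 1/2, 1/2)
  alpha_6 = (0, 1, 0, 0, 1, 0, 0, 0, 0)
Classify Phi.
E_6

Compute the Cartan integers a_ij = 2(alpha_i, alpha_j)/(alpha_j, alpha_j); the resulting 6x6 Cartan matrix is
[[2, 0, 0, -1, 0, -1], [0, 2, 0, -1, -1, 0], [0, 0, 2, -1, 0, 0], [-1, -1, -1, 2, 0, 0], [0, -1, 0, 0, 2, 0], [-1, 0, 0, 0, 0, 2]].
All simple roots have the same length, so the diagram is simply laced. The associated Dynkin diagram is a chain of 5 nodes with one extra node attached to the third node from one end (E_6), so the type is E_6.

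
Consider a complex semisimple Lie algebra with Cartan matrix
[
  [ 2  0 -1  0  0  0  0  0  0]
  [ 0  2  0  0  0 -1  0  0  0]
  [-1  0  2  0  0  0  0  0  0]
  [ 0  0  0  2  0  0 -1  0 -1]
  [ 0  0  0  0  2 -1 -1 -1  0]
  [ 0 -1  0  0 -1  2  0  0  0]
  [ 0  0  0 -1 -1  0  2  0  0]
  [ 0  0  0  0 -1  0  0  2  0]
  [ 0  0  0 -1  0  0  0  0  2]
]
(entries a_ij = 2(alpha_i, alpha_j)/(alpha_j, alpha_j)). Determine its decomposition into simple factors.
A_2 ⊕ E_7

The diagram associated to this matrix has two connected components: the simple roots {alpha_1, alpha_3} form a chain of 2 nodes with single edges (A_2), and {alpha_2, alpha_4, alpha_5, alpha_6, alpha_7, alpha_8, alpha_9} form a chain of 6 nodes with one extra node attached to the third node from one end (E_7). A semisimple Lie algebra decomposes uniquely as the direct sum of simple ideals, one per connected component of its Dynkin diagram, so g ≅ A_2 ⊕ E_7 (dimension 8 + 133 = 141).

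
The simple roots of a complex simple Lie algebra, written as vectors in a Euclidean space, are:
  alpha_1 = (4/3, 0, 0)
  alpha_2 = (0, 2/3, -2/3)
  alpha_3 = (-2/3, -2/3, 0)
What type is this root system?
Compute the Cartan integers a_ij = 2(alpha_i, alpha_j)/(alpha_j, alpha_j); the resulting 3x3 Cartan matrix is
[[2, 0, -2], [0, 2, -1], [-1, -1, 2]].
The roots have two lengths (squared-length ratio 2:1); the short ones are alpha_{2,3}. The associated Dynkin diagram is a chain of 3 nodes with a double edge at one end; the terminal node there is the unique long simple root (C_3), so the type is C_3 (the algebra sp(6)).

C3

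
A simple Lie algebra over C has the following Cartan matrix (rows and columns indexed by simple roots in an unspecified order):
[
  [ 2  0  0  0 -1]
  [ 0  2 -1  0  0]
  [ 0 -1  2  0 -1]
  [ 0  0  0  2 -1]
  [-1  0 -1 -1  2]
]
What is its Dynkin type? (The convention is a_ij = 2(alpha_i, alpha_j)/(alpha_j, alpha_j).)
The matrix has rank 5 with 2's on the diagonal. Reading the off-diagonal entries as Dynkin edges (a single edge where a_ij = a_ji = -1; a double or triple edge where a_ij * a_ji = 2 or 3), the diagram is a chain of 3 nodes with a fork of two nodes at one end (D_5). One simple-root ordering that puts it in standard form is (alpha_2, alpha_3, alpha_5, alpha_4, alpha_1). So the algebra is type D_5, i.e. so(10).

D_5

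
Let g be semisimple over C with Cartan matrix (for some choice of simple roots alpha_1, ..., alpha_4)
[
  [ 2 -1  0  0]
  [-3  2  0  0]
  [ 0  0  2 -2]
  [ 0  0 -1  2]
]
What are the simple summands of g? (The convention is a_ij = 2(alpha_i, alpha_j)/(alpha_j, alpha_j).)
The diagram associated to this matrix has two connected components: the simple roots {alpha_3, alpha_4} form a chain of 2 nodes with a double edge at one end; the terminal node there is the unique short simple root (B_2), and {alpha_1, alpha_2} form two nodes joined by a triple edge (G_2). A semisimple Lie algebra decomposes uniquely as the direct sum of simple ideals, one per connected component of its Dynkin diagram, so g ≅ B_2 ⊕ G_2 (dimension 10 + 14 = 24).

B2 ⊕ G2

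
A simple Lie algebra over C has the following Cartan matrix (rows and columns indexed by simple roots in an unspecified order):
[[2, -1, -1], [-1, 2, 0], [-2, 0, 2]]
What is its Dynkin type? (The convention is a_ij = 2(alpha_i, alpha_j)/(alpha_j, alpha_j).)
The matrix has rank 3 with 2's on the diagonal. Reading the off-diagonal entries as Dynkin edges (a single edge where a_ij = a_ji = -1; a double or triple edge where a_ij * a_ji = 2 or 3), the diagram is a chain of 3 nodes with a double edge at one end; the terminal node there is the unique long simple root (C_3). One simple-root ordering that puts it in standard form is (alpha_2, alpha_1, alpha_3). So the algebra is type C_3, i.e. sp(6).

C_3 (sp(6))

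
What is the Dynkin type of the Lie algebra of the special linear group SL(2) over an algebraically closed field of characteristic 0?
A_1

This is sl(2), which has dimension 2^2 - 1 = 3 and rank 2 - 1 = 1 (a Cartan subalgebra is the diagonal traceless matrices). In the classification of classical Lie algebras, the special linear algebra sl(n+1) has type A_n; here n = 1, so the Dynkin diagram is a chain of 1 nodes with single edges (A_1). Hence the type is A_1.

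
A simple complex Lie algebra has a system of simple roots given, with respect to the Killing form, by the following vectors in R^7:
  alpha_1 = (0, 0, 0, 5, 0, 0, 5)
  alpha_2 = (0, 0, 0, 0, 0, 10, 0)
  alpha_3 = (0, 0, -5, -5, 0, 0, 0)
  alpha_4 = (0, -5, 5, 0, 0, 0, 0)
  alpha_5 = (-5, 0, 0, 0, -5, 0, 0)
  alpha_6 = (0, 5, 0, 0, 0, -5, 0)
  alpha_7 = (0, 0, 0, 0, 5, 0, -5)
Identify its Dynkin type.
C_7

Compute the Cartan integers a_ij = 2(alpha_i, alpha_j)/(alpha_j, alpha_j); the resulting 7x7 Cartan matrix is
[[2, 0, -1, 0, 0, 0, -1], [0, 2, 0, 0, 0, -2, 0], [-1, 0, 2, -1, 0, 0, 0], [0, 0, -1, 2, 0, -1, 0], [0, 0, 0, 0, 2, 0, -1], [0, -1, 0, -1, 0, 2, 0], [-1, 0, 0, 0, -1, 0, 2]].
The roots have two lengths (squared-length ratio 2:1); the short ones are alpha_{1,3,4,5,6,7}. The associated Dynkin diagram is a chain of 7 nodes with a double edge at one end; the terminal node there is the unique long simple root (C_7), so the type is C_7 (the algebra sp(14)).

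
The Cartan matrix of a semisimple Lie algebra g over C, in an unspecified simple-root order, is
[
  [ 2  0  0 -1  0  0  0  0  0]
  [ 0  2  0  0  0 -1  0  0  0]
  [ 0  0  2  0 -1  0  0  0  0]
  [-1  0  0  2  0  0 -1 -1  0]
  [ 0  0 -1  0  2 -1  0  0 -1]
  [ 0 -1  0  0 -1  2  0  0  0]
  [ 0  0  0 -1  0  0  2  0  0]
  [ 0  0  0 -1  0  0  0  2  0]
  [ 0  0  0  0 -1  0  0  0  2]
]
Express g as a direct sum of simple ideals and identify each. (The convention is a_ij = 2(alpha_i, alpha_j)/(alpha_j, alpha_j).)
The diagram associated to this matrix has two connected components: the simple roots {alpha_1, alpha_4, alpha_7, alpha_8} form a chain of 2 nodes with a fork of two nodes at one end (D_4), and {alpha_2, alpha_3, alpha_5, alpha_6, alpha_9} form a chain of 3 nodes with a fork of two nodes at one end (D_5). A semisimple Lie algebra decomposes uniquely as the direct sum of simple ideals, one per connected component of its Dynkin diagram, so g ≅ D_4 ⊕ D_5 (dimension 28 + 45 = 73).

D_4 + D_5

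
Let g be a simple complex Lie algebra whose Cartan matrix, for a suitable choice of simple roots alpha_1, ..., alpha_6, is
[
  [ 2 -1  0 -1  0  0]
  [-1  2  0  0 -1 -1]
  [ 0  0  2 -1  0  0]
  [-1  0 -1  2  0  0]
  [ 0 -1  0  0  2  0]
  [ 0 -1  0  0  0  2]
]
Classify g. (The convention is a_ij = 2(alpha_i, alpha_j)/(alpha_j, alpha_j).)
D_6

The matrix has rank 6 with 2's on the diagonal. Reading the off-diagonal entries as Dynkin edges (a single edge where a_ij = a_ji = -1; a double or triple edge where a_ij * a_ji = 2 or 3), the diagram is a chain of 4 nodes with a fork of two nodes at one end (D_6). One simple-root ordering that puts it in standard form is (alpha_3, alpha_4, alpha_1, alpha_2, alpha_5, alpha_6). So the algebra is type D_6, i.e. so(12).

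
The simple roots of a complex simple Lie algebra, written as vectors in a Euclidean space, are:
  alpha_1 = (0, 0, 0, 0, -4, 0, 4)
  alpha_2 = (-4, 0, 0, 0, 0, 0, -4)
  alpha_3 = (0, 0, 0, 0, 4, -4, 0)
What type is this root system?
Compute the Cartan integers a_ij = 2(alpha_i, alpha_j)/(alpha_j, alpha_j); the resulting 3x3 Cartan matrix is
[[2, -1, -1], [-1, 2, 0], [-1, 0, 2]].
All simple roots have the same length, so the diagram is simply laced. The associated Dynkin diagram is a chain of 3 nodes with single edges (A_3), so the type is A_3 (the algebra sl(4)).

A3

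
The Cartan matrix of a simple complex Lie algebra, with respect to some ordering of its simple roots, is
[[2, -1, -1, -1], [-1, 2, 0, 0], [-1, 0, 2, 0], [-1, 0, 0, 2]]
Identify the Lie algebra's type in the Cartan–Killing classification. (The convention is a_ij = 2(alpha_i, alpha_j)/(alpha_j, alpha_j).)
D4

The matrix has rank 4 with 2's on the diagonal. Reading the off-diagonal entries as Dynkin edges (a single edge where a_ij = a_ji = -1; a double or triple edge where a_ij * a_ji = 2 or 3), the diagram is a chain of 2 nodes with a fork of two nodes at one end (D_4). One simple-root ordering that puts it in standard form is (alpha_3, alpha_1, alpha_4, alpha_2). So the algebra is type D_4, i.e. so(8).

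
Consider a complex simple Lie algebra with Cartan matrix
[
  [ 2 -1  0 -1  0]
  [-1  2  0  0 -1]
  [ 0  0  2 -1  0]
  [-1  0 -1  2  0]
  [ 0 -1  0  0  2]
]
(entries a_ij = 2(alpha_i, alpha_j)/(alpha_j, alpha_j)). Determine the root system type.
The matrix has rank 5 with 2's on the diagonal. Reading the off-diagonal entries as Dynkin edges (a single edge where a_ij = a_ji = -1; a double or triple edge where a_ij * a_ji = 2 or 3), the diagram is a chain of 5 nodes with single edges (A_5). One simple-root ordering that puts it in standard form is (alpha_5, alpha_2, alpha_1, alpha_4, alpha_3). So the algebra is type A_5, i.e. sl(6).

A_5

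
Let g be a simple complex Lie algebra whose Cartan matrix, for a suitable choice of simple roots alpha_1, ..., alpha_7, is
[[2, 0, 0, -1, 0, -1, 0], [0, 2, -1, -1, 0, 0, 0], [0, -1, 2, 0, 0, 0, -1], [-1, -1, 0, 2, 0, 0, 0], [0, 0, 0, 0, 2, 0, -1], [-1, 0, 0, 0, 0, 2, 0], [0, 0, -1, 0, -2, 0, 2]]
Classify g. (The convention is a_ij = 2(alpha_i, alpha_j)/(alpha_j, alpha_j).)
B_7 (so(15))

The matrix has rank 7 with 2's on the diagonal. Reading the off-diagonal entries as Dynkin edges (a single edge where a_ij = a_ji = -1; a double or triple edge where a_ij * a_ji = 2 or 3), the diagram is a chain of 7 nodes with a double edge at one end; the terminal node there is the unique short simple root (B_7). One simple-root ordering that puts it in standard form is (alpha_6, alpha_1, alpha_4, alpha_2, alpha_3, alpha_7, alpha_5). So the algebra is type B_7, i.e. so(15).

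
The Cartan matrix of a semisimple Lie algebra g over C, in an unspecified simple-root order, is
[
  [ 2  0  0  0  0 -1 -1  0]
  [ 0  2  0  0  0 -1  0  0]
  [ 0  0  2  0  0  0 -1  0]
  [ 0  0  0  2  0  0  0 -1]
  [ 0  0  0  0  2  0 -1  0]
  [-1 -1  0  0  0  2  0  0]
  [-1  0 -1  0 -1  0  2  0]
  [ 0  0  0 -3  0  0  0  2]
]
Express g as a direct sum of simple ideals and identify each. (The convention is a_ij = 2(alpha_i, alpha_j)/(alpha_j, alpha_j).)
The diagram associated to this matrix has two connected components: the simple roots {alpha_1, alpha_2, alpha_3, alpha_5, alpha_6, alpha_7} form a chain of 4 nodes with a fork of two nodes at one end (D_6), and {alpha_4, alpha_8} form two nodes joined by a triple edge (G_2). A semisimple Lie algebra decomposes uniquely as the direct sum of simple ideals, one per connected component of its Dynkin diagram, so g ≅ D_6 ⊕ G_2 (dimension 66 + 14 = 80).

D_6 (so(12)) + G_2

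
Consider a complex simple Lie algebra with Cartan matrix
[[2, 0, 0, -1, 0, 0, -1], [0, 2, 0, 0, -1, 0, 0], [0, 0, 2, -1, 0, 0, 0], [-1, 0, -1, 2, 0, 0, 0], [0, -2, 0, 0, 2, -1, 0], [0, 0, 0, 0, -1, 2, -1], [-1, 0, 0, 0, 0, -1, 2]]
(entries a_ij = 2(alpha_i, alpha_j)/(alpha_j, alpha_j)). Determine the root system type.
The matrix has rank 7 with 2's on the diagonal. Reading the off-diagonal entries as Dynkin edges (a single edge where a_ij = a_ji = -1; a double or triple edge where a_ij * a_ji = 2 or 3), the diagram is a chain of 7 nodes with a double edge at one end; the terminal node there is the unique short simple root (B_7). One simple-root ordering that puts it in standard form is (alpha_3, alpha_4, alpha_1, alpha_7, alpha_6, alpha_5, alpha_2). So the algebra is type B_7, i.e. so(15).

type B_7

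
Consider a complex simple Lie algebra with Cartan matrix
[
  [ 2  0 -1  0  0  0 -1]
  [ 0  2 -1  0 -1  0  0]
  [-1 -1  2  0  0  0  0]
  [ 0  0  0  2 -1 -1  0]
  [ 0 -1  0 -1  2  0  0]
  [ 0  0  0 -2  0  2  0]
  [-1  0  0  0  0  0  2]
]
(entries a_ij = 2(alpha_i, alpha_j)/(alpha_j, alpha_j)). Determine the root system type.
The matrix has rank 7 with 2's on the diagonal. Reading the off-diagonal entries as Dynkin edges (a single edge where a_ij = a_ji = -1; a double or triple edge where a_ij * a_ji = 2 or 3), the diagram is a chain of 7 nodes with a double edge at one end; the terminal node there is the unique long simple root (C_7). One simple-root ordering that puts it in standard form is (alpha_7, alpha_1, alpha_3, alpha_2, alpha_5, alpha_4, alpha_6). So the algebra is type C_7, i.e. sp(14).

C_7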